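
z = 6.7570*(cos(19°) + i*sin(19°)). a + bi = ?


a = 6.7570*cos(19°) = 6.7570*0.94552 = 6.3889
b = 6.7570*sin(19°) = 6.7570*0.32557 = 2.1999

6.3889 + 2.1999i


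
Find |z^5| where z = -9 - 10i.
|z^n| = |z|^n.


|z| = sqrt(81+100) = sqrt(181) = 13.4536
|z^5| = |z|^5 = (sqrt(181))^5 = 181^2 * sqrt(181) = 32761*sqrt(181)

|z^5| = 32761*sqrt(181) ≈ 440754.1774


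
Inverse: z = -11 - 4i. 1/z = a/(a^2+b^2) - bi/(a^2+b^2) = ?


|z|^2 = 121+16 = 137
1/z = (-11 + 4i)/137

1/z = -0.0803 + 0.0292i


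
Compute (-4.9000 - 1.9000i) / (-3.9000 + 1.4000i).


Conjugate of z2 = -3.9000 - 1.4000i
Numerator: (-4.9000 - 1.9000i)(-3.9000 - 1.4000i) = 16.4500 + 14.2700i
Denominator: (-3.9)^2 + 1.4^2 = 17.17
Result = (16.4500 + 14.2700i)/17.17

0.9581 + 0.8311i


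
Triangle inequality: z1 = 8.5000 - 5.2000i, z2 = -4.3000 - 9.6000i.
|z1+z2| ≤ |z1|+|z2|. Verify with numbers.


|z1| = sqrt(8.5^2 + (-5.2)^2) = sqrt(99.29) = 9.9644
|z2| = sqrt((-4.3)^2 + (-9.6)^2) = sqrt(110.65) = 10.5190
z1+z2 = 4.2000 - 14.8000i
|z1+z2| = sqrt(236.68) = 15.3844
|z1|+|z2| = 9.9644 + 10.5190 = 20.4834

|z1+z2| = 15.3844 ≤ |z1|+|z2| = 20.4834 (verified)


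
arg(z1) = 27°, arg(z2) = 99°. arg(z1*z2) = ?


arg(z1*z2) = 27° + 99° = 126°
Normalized to (-180°, 180°]: 126°

126°


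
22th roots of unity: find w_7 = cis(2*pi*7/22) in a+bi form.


Angle = 360*7/22 = 114.5455°
a = cos(114.5455°) = -0.4154
b = sin(114.5455°) = 0.9096

-0.4154 + 0.9096i


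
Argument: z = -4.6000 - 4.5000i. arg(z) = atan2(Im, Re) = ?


Re = -4.6, Im = -4.5
arg = atan2(-4.5, -4.6) = -135.6296 degrees

arg(z) = -135.6296 degrees


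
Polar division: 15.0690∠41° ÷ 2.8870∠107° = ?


r = 15.0690 / 2.8870 = 5.2196
theta = 41° - 107° = -66° = 294° (mod 360)

5.2196 cis(294°)


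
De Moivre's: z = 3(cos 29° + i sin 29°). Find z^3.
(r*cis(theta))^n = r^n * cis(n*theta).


r^3 = 3^3 = 27
n*theta = 3*29° = 87° = 87° (mod 360)
a = 27*cos(87°) = 1.4131
b = 27*sin(87°) = 26.9630

27 cis(87°) = 1.4131 + 26.9630i


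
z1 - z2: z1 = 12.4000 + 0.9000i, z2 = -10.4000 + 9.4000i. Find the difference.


Real: 12.4 + 10.4 = 22.8
Imag: 0.9 - 9.4 = -8.5

22.8000 - 8.5000i


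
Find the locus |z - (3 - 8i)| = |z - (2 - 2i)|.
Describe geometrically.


Equal distances means the locus is the perpendicular bisector of z1 and z2.
Midpoint = ((3+2)/2, (-8+(-2))/2) = (2.5000, -5.0000)

Perpendicular bisector through (2.5000, -5.0000)


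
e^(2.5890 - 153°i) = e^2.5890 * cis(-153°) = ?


e^2.5890 = 13.3164
cos(-153°) = -0.89101
sin(-153°) = -0.45399
Real = 13.3164*(-0.89101) = -11.8650
Imag = 13.3164*(-0.45399) = -6.0455

-11.8650 - 6.0455i


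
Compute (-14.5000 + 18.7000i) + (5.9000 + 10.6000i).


Real: -14.5 + 5.9 = -8.6
Imag: 18.7 + 10.6 = 29.3

-8.6000 + 29.3000i


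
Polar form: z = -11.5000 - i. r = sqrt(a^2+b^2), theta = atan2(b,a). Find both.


r = sqrt(132.25+1) = sqrt(133.25) = 11.5434
theta = atan2(-1, -11.5) = -175.0303 degrees

r = 11.5434, theta = -175.0303 degrees


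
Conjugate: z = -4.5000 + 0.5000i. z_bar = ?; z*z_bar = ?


z_bar = -4.5000 - 0.5000i
z*z_bar = (-4.5)^2 + 0.5^2 = 20.25 + 0.25 = 20.5

z_bar = -4.5000 - 0.5000i, z*z_bar = 20.5


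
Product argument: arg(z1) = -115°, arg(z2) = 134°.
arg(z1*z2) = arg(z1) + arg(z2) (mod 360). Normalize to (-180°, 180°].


arg(z1*z2) = -115° + 134° = 19°
Normalized to (-180°, 180°]: 19°

19°


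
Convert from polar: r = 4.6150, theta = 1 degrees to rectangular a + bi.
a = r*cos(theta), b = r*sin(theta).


a = 4.6150*cos(1°) = 4.6150*0.99985 = 4.6143
b = 4.6150*sin(1°) = 4.6150*0.01745 = 0.0805

4.6143 + 0.0805i


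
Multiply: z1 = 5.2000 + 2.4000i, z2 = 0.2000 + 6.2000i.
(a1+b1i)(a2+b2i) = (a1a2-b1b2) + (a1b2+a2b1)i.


Real = 5.2*0.2 - 2.4*6.2 = 1.04 - 14.88 = -13.84
Imag = 5.2*6.2 + 0.2*2.4 = 32.24 + 0.48 = 32.72

-13.8400 + 32.7200i


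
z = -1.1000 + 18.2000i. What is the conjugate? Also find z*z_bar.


z_bar = -1.1000 - 18.2000i
z*z_bar = (-1.1)^2 + 18.2^2 = 1.21 + 331.24 = 332.45

z_bar = -1.1000 - 18.2000i, z*z_bar = 332.45


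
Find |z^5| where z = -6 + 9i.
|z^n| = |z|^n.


|z| = sqrt(36+81) = sqrt(117) = 10.8167
|z^5| = |z|^5 = (sqrt(117))^5 = 117^2 * sqrt(117) = 13689*sqrt(117)

|z^5| = 13689*sqrt(117) ≈ 148069.1742


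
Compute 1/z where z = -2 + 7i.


|z|^2 = 4+49 = 53
1/z = (-2 - 7i)/53

1/z = -0.0377 - 0.1321i


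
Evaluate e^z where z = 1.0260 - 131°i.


e^1.0260 = 2.7899
cos(-131°) = -0.65606
sin(-131°) = -0.75471
Real = 2.7899*(-0.65606) = -1.8303
Imag = 2.7899*(-0.75471) = -2.1056

-1.8303 - 2.1056i


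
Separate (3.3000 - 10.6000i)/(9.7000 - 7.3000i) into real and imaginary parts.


Multiply by conjugate: (3.3000 - 10.6000i)(9.7000 + 7.3000i) / (9.7^2 + (-7.3)^2)
Numerator real = 3.3*9.7 - (10.6)*(-7.3) = 109.39
Numerator imag = -10.6*9.7 - 3.3*(-7.3) = -78.73
Denominator = 147.38
Re(z) = 109.39/147.38 = 0.7422
Im(z) = -78.73/147.38 = -0.5342

Re(z) = 0.7422, Im(z) = -0.5342


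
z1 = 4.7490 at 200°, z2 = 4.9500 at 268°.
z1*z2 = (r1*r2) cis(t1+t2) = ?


r = 4.7490 * 4.9500 = 23.5075
theta = 200° + 268° = 468° = 108° (mod 360)

23.5075 cis(108°)


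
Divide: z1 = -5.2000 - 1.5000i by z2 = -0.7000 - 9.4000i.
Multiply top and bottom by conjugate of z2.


Conjugate of z2 = -0.7000 + 9.4000i
Numerator: (-5.2000 - 1.5000i)(-0.7000 + 9.4000i) = 17.7400 - 47.8300i
Denominator: (-0.7)^2 + (-9.4)^2 = 88.85
Result = (17.7400 - 47.8300i)/88.85

0.1997 - 0.5383i


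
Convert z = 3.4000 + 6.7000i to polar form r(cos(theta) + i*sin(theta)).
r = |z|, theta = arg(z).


r = sqrt(11.56+44.89) = sqrt(56.45) = 7.5133
theta = atan2(6.7, 3.4) = 63.0939 degrees

r = 7.5133, theta = 63.0939 degrees


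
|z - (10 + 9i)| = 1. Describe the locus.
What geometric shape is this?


|z - z0| = r is a circle with center z0 and radius r.
Center = (10, 9), radius = 1

Circle with center (10, 9) and radius 1


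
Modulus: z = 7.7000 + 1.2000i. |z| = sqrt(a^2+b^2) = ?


|z| = sqrt(7.7^2 + 1.2^2) = sqrt(59.29 + 1.44) = sqrt(60.73) = 7.7929

|z| = 7.7929


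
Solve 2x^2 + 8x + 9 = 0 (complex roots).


disc = 8^2 - 4*2*9 = 64 - 72 = -8
sqrt(|disc|) = sqrt(8) = 2.8284
Real part = -8/(2*2) = -2.0000
Imag part = 2.8284/(2*2) = 0.7071

-2.0000 ± 0.7071i


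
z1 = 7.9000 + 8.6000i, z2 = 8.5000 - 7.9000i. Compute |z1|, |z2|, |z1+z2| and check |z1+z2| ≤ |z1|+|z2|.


|z1| = sqrt(7.9^2 + 8.6^2) = sqrt(136.37) = 11.6778
|z2| = sqrt(8.5^2 + (-7.9)^2) = sqrt(134.66) = 11.6043
z1+z2 = 16.4000 + 0.7000i
|z1+z2| = sqrt(269.45) = 16.4149
|z1|+|z2| = 11.6778 + 11.6043 = 23.2821

|z1+z2| = 16.4149 ≤ |z1|+|z2| = 23.2821 (verified)


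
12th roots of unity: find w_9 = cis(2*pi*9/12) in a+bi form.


Angle = 360*9/12 = 270°
a = cos(270°) = 0
b = sin(270°) = -1.0000

0 - 1.0000i


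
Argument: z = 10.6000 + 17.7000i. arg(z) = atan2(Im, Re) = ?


Re = 10.6, Im = 17.7
arg = atan2(17.7, 10.6) = 59.0839 degrees

arg(z) = 59.0839 degrees


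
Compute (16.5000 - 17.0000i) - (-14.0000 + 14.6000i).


Real: 16.5 + 14 = 30.5
Imag: -17 - 14.6 = -31.6

30.5000 - 31.6000i


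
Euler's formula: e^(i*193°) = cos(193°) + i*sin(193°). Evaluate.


cos(193°) = -0.9744
sin(193°) = -0.2250

e^(i*193°) = -0.9744 - 0.2250i


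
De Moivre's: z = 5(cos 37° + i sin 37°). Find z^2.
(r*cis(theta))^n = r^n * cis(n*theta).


r^2 = 5^2 = 25
n*theta = 2*37° = 74° = 74° (mod 360)
a = 25*cos(74°) = 6.8909
b = 25*sin(74°) = 24.0315

25 cis(74°) = 6.8909 + 24.0315i


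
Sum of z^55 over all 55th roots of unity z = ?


The roots are w_k = w^k with w = e^(2*pi*i/55), and (w^k)^55 = (w^55)^k.
So S = 1 + u + u^2 + ... + u^(54) with u = w^55.
55 = 1*55 + 0, so 55 is a multiple of 55 and u = (w^55)^1 = 1.
Every one of the 55 terms equals 1: S = 55

S = 55


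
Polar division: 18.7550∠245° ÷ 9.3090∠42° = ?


r = 18.7550 / 9.3090 = 2.0147
theta = 245° - 42° = 203° = 203° (mod 360)

2.0147 cis(203°)


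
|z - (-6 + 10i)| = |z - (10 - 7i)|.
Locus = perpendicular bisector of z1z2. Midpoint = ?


Equal distances means the locus is the perpendicular bisector of z1 and z2.
Midpoint = ((-6+10)/2, (10+(-7))/2) = (2.0000, 1.5000)

Perpendicular bisector through (2.0000, 1.5000)


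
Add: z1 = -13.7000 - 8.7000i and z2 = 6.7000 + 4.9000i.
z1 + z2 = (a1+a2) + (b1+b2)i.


Real: -13.7 + 6.7 = -7
Imag: -8.7 + 4.9 = -3.8

-7.0000 - 3.8000i


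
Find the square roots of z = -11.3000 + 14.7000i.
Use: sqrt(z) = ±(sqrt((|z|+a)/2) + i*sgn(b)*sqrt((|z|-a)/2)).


|z| = sqrt(127.69+216.09) = 18.5413
sqrt((|z|+a)/2) = sqrt((18.5413+(-11.3))/2) = sqrt(3.6207) = 1.9028
sqrt((|z|-a)/2) = sqrt((18.5413-(-11.3))/2) = sqrt(14.9207) = 3.8627

±(1.9028 + 3.8627i) i.e. 1.9028 + 3.8627i and -1.9028 - 3.8627i


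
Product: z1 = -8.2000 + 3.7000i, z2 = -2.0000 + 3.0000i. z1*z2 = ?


Real = -8.2*(-2) - 3.7*3 = 16.4 - 11.1 = 5.3
Imag = -8.2*3 - (2)*3.7 = -24.6 - (7.4) = -32

5.3000 - 32.0000i


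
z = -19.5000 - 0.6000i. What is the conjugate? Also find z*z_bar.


z_bar = -19.5000 + 0.6000i
z*z_bar = (-19.5)^2 + (-0.6)^2 = 380.25 + 0.36 = 380.61

z_bar = -19.5000 + 0.6000i, z*z_bar = 380.61


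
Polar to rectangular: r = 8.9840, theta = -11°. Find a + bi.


a = 8.9840*cos(-11°) = 8.9840*0.981627 = 8.8189
b = 8.9840*sin(-11°) = 8.9840*(-0.19081) = -1.7142

8.8189 - 1.7142i


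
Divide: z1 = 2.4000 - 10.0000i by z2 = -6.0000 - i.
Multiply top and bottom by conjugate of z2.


Conjugate of z2 = -6.0000 + i
Numerator: (2.4000 - 10.0000i)(-6.0000 + i) = -4.4000 + 62.4000i
Denominator: (-6)^2 + (-1)^2 = 37
Result = (-4.4000 + 62.4000i)/37

-0.1189 + 1.6865i


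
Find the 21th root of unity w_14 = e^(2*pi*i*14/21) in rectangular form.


Angle = 360*14/21 = 240°
a = cos(240°) = -0.5000
b = sin(240°) = -0.8660

-0.5000 - 0.8660i


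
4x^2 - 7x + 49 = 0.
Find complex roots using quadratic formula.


disc = (-7)^2 - 4*4*49 = 49 - 784 = -735
sqrt(|disc|) = sqrt(735) = 27.1109
Real part = 7/(2*4) = 0.8750
Imag part = 27.1109/(2*4) = 3.3889

0.8750 ± 3.3889i


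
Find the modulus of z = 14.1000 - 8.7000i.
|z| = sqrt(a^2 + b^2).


|z| = sqrt(14.1^2 + (-8.7)^2) = sqrt(198.81 + 75.69) = sqrt(274.5) = 16.5680

|z| = 16.5680


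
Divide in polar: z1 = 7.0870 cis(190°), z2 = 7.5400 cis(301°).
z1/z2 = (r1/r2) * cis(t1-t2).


r = 7.0870 / 7.5400 = 0.9399
theta = 190° - 301° = -111° = 249° (mod 360)

0.9399 cis(249°)


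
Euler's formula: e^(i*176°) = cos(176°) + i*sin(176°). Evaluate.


cos(176°) = -0.9976
sin(176°) = 0.0698

e^(i*176°) = -0.9976 + 0.0698i


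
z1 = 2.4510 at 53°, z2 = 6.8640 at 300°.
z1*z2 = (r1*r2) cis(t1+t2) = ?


r = 2.4510 * 6.8640 = 16.8237
theta = 53° + 300° = 353° = 353° (mod 360)

16.8237 cis(353°)


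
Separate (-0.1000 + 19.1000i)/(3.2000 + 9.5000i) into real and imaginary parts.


Multiply by conjugate: (-0.1000 + 19.1000i)(3.2000 - 9.5000i) / (3.2^2 + 9.5^2)
Numerator real = -0.1*3.2 + 19.1*9.5 = 181.13
Numerator imag = 19.1*3.2 - (-0.1)*9.5 = 62.07
Denominator = 100.49
Re(z) = 181.13/100.49 = 1.8025
Im(z) = 62.07/100.49 = 0.6177

Re(z) = 1.8025, Im(z) = 0.6177


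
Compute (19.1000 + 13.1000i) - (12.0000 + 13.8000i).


Real: 19.1 - 12 = 7.1
Imag: 13.1 - 13.8 = -0.7

7.1000 - 0.7000i


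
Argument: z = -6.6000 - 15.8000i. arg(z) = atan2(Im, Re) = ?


Re = -6.6, Im = -15.8
arg = atan2(-15.8, -6.6) = -112.6713 degrees

arg(z) = -112.6713 degrees


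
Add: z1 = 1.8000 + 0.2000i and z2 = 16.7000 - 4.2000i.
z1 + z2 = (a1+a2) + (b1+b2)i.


Real: 1.8 + 16.7 = 18.5
Imag: 0.2 - 4.2 = -4

18.5000 - 4.0000i


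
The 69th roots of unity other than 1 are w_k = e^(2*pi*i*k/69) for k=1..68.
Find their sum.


With w = e^(2*pi*i/69), all 69 of the 69th roots of unity w^0 = 1, w, ..., w^(68) sum to 0: 1 + w + ... + w^(68) = (1 - w^69)/(1 - w) = 0 since w^69 = 1, w ≠ 1.
Removing the root 1: w + w^2 + ... + w^(68) = 0 - 1 = -1

Sum = -1


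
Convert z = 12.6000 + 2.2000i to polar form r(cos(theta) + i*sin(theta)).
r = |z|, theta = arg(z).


r = sqrt(158.76+4.84) = sqrt(163.6) = 12.7906
theta = atan2(2.2, 12.6) = 9.9042 degrees

r = 12.7906, theta = 9.9042 degrees


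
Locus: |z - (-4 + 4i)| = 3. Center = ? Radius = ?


|z - z0| = r is a circle with center z0 and radius r.
Center = (-4, 4), radius = 3

Circle with center (-4, 4) and radius 3


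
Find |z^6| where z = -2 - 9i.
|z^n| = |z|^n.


|z| = sqrt(4+81) = sqrt(85) = 9.2195
|z^6| = |z|^6 = (sqrt(85))^6 = 85^3 = 614125

|z^6| = 614125


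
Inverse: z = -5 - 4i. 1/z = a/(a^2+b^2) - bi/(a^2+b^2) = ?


|z|^2 = 25+16 = 41
1/z = (-5 + 4i)/41

1/z = -0.1220 + 0.0976i


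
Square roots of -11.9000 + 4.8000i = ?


|z| = sqrt(141.61+23.04) = 12.8316
sqrt((|z|+a)/2) = sqrt((12.8316+(-11.9))/2) = sqrt(0.4658) = 0.6825
sqrt((|z|-a)/2) = sqrt((12.8316-(-11.9))/2) = sqrt(12.3658) = 3.5165

±(0.6825 + 3.5165i) i.e. 0.6825 + 3.5165i and -0.6825 - 3.5165i


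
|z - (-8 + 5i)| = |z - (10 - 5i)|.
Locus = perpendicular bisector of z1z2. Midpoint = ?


Equal distances means the locus is the perpendicular bisector of z1 and z2.
Midpoint = ((-8+10)/2, (5+(-5))/2) = (1.0000, 0)

Perpendicular bisector through (1.0000, 0)


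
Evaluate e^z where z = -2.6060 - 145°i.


e^-2.6060 = 0.0738
cos(-145°) = -0.8192
sin(-145°) = -0.5736
Real = 0.0738*(-0.8192) = -0.0605
Imag = 0.0738*(-0.5736) = -0.0423

-0.0605 - 0.0423i


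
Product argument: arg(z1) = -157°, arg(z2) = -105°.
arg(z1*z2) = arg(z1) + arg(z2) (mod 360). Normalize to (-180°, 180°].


arg(z1*z2) = -157° - 105° = -262°
Normalized to (-180°, 180°]: 98°

98°


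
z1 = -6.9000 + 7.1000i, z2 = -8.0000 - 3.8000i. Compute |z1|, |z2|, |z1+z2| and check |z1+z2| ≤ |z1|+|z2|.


|z1| = sqrt((-6.9)^2 + 7.1^2) = sqrt(98.02) = 9.9005
|z2| = sqrt((-8)^2 + (-3.8)^2) = sqrt(78.44) = 8.8566
z1+z2 = -14.9000 + 3.3000i
|z1+z2| = sqrt(232.9) = 15.2611
|z1|+|z2| = 9.9005 + 8.8566 = 18.7571

|z1+z2| = 15.2611 ≤ |z1|+|z2| = 18.7571 (verified)


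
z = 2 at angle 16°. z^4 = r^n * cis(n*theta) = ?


r^4 = 2^4 = 16
n*theta = 4*16° = 64° = 64° (mod 360)
a = 16*cos(64°) = 7.0139
b = 16*sin(64°) = 14.3807

16 cis(64°) = 7.0139 + 14.3807i


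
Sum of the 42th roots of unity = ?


The sum of all 42th roots of unity is 0.
Geometric series: (1 - w^42)/(1 - w) = (1-1)/(1-w) = 0 since w^42 = 1, w ≠ 1.
Alternatively: coefficient of z^41 in z^42 - 1 is 0.

0


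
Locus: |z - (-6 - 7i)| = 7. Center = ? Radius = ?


|z - z0| = r is a circle with center z0 and radius r.
Center = (-6, -7), radius = 7

Circle with center (-6, -7) and radius 7


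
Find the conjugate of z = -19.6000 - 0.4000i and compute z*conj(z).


z_bar = -19.6000 + 0.4000i
z*z_bar = (-19.6)^2 + (-0.4)^2 = 384.16 + 0.16 = 384.32

z_bar = -19.6000 + 0.4000i, z*z_bar = 384.32


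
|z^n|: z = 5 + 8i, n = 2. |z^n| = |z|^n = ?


|z| = sqrt(25+64) = sqrt(89) = 9.4340
|z^2| = |z|^2 = (sqrt(89))^2 = 89

|z^2| = 89


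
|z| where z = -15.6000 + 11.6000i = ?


|z| = sqrt((-15.6)^2 + 11.6^2) = sqrt(243.36 + 134.56) = sqrt(377.92) = 19.4402

|z| = 19.4402


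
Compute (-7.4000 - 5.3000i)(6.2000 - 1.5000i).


Real = -7.4*6.2 - (-5.3)*(-1.5) = -45.88 - 7.95 = -53.83
Imag = -7.4*(-1.5) + 6.2*(-5.3) = 11.1 - (32.86) = -21.76

-53.8300 - 21.7600i


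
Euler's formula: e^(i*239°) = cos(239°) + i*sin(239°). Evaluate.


cos(239°) = -0.5150
sin(239°) = -0.8572

e^(i*239°) = -0.5150 - 0.8572i


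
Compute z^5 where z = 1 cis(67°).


r^5 = 1^5 = 1
n*theta = 5*67° = 335° = 335° (mod 360)
a = 1*cos(335°) = 0.9063
b = 1*sin(335°) = -0.4226

1 cis(335°) = 0.9063 - 0.4226i


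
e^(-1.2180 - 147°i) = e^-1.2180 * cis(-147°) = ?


e^-1.2180 = 0.2958
cos(-147°) = -0.8387
sin(-147°) = -0.5446
Real = 0.2958*(-0.8387) = -0.2481
Imag = 0.2958*(-0.5446) = -0.1611

-0.2481 - 0.1611i


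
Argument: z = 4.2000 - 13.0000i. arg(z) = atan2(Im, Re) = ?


Re = 4.2, Im = -13
arg = atan2(-13, 4.2) = -72.0956 degrees

arg(z) = -72.0956 degrees


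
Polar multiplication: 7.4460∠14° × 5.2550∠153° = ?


r = 7.4460 * 5.2550 = 39.1287
theta = 14° + 153° = 167° = 167° (mod 360)

39.1287 cis(167°)


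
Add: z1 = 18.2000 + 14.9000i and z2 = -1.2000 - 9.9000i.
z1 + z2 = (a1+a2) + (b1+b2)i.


Real: 18.2 - 1.2 = 17
Imag: 14.9 - 9.9 = 5

17.0000 + 5.0000i


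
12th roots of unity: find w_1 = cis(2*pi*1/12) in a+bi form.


Angle = 360*1/12 = 30°
a = cos(30°) = 0.8660
b = sin(30°) = 0.5000

0.8660 + 0.5000i


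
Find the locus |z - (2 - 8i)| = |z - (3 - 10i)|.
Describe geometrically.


Equal distances means the locus is the perpendicular bisector of z1 and z2.
Midpoint = ((2+3)/2, (-8+(-10))/2) = (2.5000, -9.0000)

Perpendicular bisector through (2.5000, -9.0000)


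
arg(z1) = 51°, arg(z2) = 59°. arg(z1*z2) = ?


arg(z1*z2) = 51° + 59° = 110°
Normalized to (-180°, 180°]: 110°

110°


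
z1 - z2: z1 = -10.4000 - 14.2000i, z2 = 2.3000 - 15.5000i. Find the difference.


Real: -10.4 - 2.3 = -12.7
Imag: -14.2 + 15.5 = 1.3

-12.7000 + 1.3000i


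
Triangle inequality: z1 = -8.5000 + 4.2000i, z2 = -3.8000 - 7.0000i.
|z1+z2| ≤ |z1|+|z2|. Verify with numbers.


|z1| = sqrt((-8.5)^2 + 4.2^2) = sqrt(89.89) = 9.4810
|z2| = sqrt((-3.8)^2 + (-7)^2) = sqrt(63.44) = 7.9649
z1+z2 = -12.3000 - 2.8000i
|z1+z2| = sqrt(159.13) = 12.6147
|z1|+|z2| = 9.4810 + 7.9649 = 17.4459

|z1+z2| = 12.6147 ≤ |z1|+|z2| = 17.4459 (verified)


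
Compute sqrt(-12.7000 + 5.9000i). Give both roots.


|z| = sqrt(161.29+34.81) = 14.0036
sqrt((|z|+a)/2) = sqrt((14.0036+(-12.7))/2) = sqrt(0.6518) = 0.8073
sqrt((|z|-a)/2) = sqrt((14.0036-(-12.7))/2) = sqrt(13.3518) = 3.6540

±(0.8073 + 3.6540i) i.e. 0.8073 + 3.6540i and -0.8073 - 3.6540i


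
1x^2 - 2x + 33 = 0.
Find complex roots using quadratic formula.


disc = (-2)^2 - 4*1*33 = 4 - 132 = -128
sqrt(|disc|) = sqrt(128) = 11.3137
Real part = 2/(2*1) = 1.0000
Imag part = 11.3137/(2*1) = 5.6569

1.0000 ± 5.6569i


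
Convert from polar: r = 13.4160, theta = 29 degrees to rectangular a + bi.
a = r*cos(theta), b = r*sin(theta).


a = 13.4160*cos(29°) = 13.4160*0.87462 = 11.7339
b = 13.4160*sin(29°) = 13.4160*0.48481 = 6.5042

11.7339 + 6.5042i


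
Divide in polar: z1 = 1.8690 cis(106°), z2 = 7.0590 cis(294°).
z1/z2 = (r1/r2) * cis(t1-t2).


r = 1.8690 / 7.0590 = 0.2648
theta = 106° - 294° = -188° = 172° (mod 360)

0.2648 cis(172°)


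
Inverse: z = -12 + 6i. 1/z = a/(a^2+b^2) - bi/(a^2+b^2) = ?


|z|^2 = 144+36 = 180
1/z = (-12 - 6i)/180

1/z = -0.0667 - 0.0333i


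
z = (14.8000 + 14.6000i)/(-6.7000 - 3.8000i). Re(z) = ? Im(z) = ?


Multiply by conjugate: (14.8000 + 14.6000i)(-6.7000 + 3.8000i) / ((-6.7)^2 + (-3.8)^2)
Numerator real = 14.8*(-6.7) + 14.6*(-3.8) = -154.64
Numerator imag = 14.6*(-6.7) - 14.8*(-3.8) = -41.58
Denominator = 59.33
Re(z) = -154.64/59.33 = -2.6064
Im(z) = -41.58/59.33 = -0.7008

Re(z) = -2.6064, Im(z) = -0.7008


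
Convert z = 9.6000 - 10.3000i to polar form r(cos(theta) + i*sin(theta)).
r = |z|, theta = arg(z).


r = sqrt(92.16+106.09) = sqrt(198.25) = 14.0801
theta = atan2(-10.3, 9.6) = -47.0146 degrees

r = 14.0801, theta = -47.0146 degrees


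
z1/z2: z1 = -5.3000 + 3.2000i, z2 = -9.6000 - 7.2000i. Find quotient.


Conjugate of z2 = -9.6000 + 7.2000i
Numerator: (-5.3000 + 3.2000i)(-9.6000 + 7.2000i) = 27.8400 - 68.8800i
Denominator: (-9.6)^2 + (-7.2)^2 = 144
Result = (27.8400 - 68.8800i)/144

0.1933 - 0.4783i


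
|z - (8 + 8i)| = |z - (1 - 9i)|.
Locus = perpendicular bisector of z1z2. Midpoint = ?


Equal distances means the locus is the perpendicular bisector of z1 and z2.
Midpoint = ((8+1)/2, (8+(-9))/2) = (4.5000, -0.5000)

Perpendicular bisector through (4.5000, -0.5000)


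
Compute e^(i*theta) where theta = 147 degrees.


cos(147°) = -0.8387
sin(147°) = 0.5446

e^(i*147°) = -0.8387 + 0.5446i


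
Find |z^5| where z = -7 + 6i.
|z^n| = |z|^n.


|z| = sqrt(49+36) = sqrt(85) = 9.2195
|z^5| = |z|^5 = (sqrt(85))^5 = 85^2 * sqrt(85) = 7225*sqrt(85)

|z^5| = 7225*sqrt(85) ≈ 66611.2087


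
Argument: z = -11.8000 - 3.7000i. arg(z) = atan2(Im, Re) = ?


Re = -11.8, Im = -3.7
arg = atan2(-3.7, -11.8) = -162.5907 degrees

arg(z) = -162.5907 degrees


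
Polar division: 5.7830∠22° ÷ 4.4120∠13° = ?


r = 5.7830 / 4.4120 = 1.3107
theta = 22° - 13° = 9° = 9° (mod 360)

1.3107 cis(9°)


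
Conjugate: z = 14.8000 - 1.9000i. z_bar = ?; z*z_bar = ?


z_bar = 14.8000 + 1.9000i
z*z_bar = 14.8^2 + (-1.9)^2 = 219.04 + 3.61 = 222.65

z_bar = 14.8000 + 1.9000i, z*z_bar = 222.65


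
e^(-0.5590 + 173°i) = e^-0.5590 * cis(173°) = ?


e^-0.5590 = 0.5718
cos(173°) = -0.9925
sin(173°) = 0.1219
Real = 0.5718*(-0.9925) = -0.5675
Imag = 0.5718*0.1219 = 0.0697

-0.5675 + 0.0697i


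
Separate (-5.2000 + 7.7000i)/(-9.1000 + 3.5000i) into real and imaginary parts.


Multiply by conjugate: (-5.2000 + 7.7000i)(-9.1000 - 3.5000i) / ((-9.1)^2 + 3.5^2)
Numerator real = -5.2*(-9.1) + 7.7*3.5 = 74.27
Numerator imag = 7.7*(-9.1) - (-5.2)*3.5 = -51.87
Denominator = 95.06
Re(z) = 74.27/95.06 = 0.7813
Im(z) = -51.87/95.06 = -0.5457

Re(z) = 0.7813, Im(z) = -0.5457


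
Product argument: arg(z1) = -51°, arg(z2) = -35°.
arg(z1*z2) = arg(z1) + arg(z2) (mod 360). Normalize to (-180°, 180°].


arg(z1*z2) = -51° - 35° = -86°
Normalized to (-180°, 180°]: -86°

-86°


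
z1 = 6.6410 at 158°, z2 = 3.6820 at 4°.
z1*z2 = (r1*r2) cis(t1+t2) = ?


r = 6.6410 * 3.6820 = 24.4522
theta = 158° + 4° = 162° = 162° (mod 360)

24.4522 cis(162°)


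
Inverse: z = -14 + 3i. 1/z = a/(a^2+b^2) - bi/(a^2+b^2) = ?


|z|^2 = 196+9 = 205
1/z = (-14 - 3i)/205

1/z = -0.0683 - 0.0146i


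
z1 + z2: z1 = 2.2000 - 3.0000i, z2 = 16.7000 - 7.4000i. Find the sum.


Real: 2.2 + 16.7 = 18.9
Imag: -3 - 7.4 = -10.4

18.9000 - 10.4000i


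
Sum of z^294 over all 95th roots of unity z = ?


The roots are w_k = w^k with w = e^(2*pi*i/95), and (w^k)^294 = (w^294)^k.
So S = 1 + u + u^2 + ... + u^(94) with u = w^294.
294 = 3*95 + 9, so 294 is not a multiple of 95: u = (w^95)^3 * w^9 = w^9 ≠ 1 (w is a primitive 95th root), while u^95 = (w^95)^294 = 1.
Geometric series: S = (1 - u^95)/(1 - u) = (1 - 1)/(1 - u) = 0

S = 0


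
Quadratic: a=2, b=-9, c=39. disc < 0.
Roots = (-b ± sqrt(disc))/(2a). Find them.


disc = (-9)^2 - 4*2*39 = 81 - 312 = -231
sqrt(|disc|) = sqrt(231) = 15.1987
Real part = 9/(2*2) = 2.2500
Imag part = 15.1987/(2*2) = 3.7997

2.2500 ± 3.7997i


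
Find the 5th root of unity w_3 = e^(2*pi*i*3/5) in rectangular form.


Angle = 360*3/5 = 216°
a = cos(216°) = -0.8090
b = sin(216°) = -0.5878

-0.8090 - 0.5878i


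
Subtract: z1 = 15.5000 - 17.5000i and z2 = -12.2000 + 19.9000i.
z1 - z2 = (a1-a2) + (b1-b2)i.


Real: 15.5 + 12.2 = 27.7
Imag: -17.5 - 19.9 = -37.4

27.7000 - 37.4000i


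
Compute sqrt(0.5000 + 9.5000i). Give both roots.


|z| = sqrt(0.25+90.25) = 9.5131
sqrt((|z|+a)/2) = sqrt((9.5131+0.5)/2) = sqrt(5.0066) = 2.2375
sqrt((|z|-a)/2) = sqrt((9.5131-0.5)/2) = sqrt(4.5066) = 2.1229

±(2.2375 + 2.1229i) i.e. 2.2375 + 2.1229i and -2.2375 - 2.1229i


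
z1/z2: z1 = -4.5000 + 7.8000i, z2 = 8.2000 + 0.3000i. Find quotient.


Conjugate of z2 = 8.2000 - 0.3000i
Numerator: (-4.5000 + 7.8000i)(8.2000 - 0.3000i) = -34.5600 + 65.3100i
Denominator: 8.2^2 + 0.3^2 = 67.33
Result = (-34.5600 + 65.3100i)/67.33

-0.5133 + 0.9700i


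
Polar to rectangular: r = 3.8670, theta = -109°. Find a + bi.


a = 3.8670*cos(-109°) = 3.8670*(-0.32557) = -1.2590
b = 3.8670*sin(-109°) = 3.8670*(-0.94552) = -3.6563

-1.2590 - 3.6563i


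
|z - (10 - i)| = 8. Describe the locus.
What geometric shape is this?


|z - z0| = r is a circle with center z0 and radius r.
Center = (10, -1), radius = 8

Circle with center (10, -1) and radius 8


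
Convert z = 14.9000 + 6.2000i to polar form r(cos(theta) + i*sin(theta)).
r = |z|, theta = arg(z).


r = sqrt(222.01+38.44) = sqrt(260.45) = 16.1385
theta = atan2(6.2, 14.9) = 22.5926 degrees

r = 16.1385, theta = 22.5926 degrees


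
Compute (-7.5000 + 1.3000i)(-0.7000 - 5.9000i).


Real = -7.5*(-0.7) - 1.3*(-5.9) = 5.25 - (-7.67) = 12.92
Imag = -7.5*(-5.9) - (0.7)*1.3 = 44.25 - (0.91) = 43.34

12.9200 + 43.3400i


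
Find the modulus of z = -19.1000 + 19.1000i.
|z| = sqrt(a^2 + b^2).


|z| = sqrt((-19.1)^2 + 19.1^2) = sqrt(364.81 + 364.81) = sqrt(729.62) = 27.0115

|z| = 27.0115


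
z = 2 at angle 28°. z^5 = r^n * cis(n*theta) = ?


r^5 = 2^5 = 32
n*theta = 5*28° = 140° = 140° (mod 360)
a = 32*cos(140°) = -24.5134
b = 32*sin(140°) = 20.5692

32 cis(140°) = -24.5134 + 20.5692i


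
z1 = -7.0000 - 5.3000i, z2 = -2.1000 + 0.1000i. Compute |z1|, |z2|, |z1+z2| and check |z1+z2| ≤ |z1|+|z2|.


|z1| = sqrt((-7)^2 + (-5.3)^2) = sqrt(77.09) = 8.7801
|z2| = sqrt((-2.1)^2 + 0.1^2) = sqrt(4.42) = 2.1024
z1+z2 = -9.1000 - 5.2000i
|z1+z2| = sqrt(109.85) = 10.4809
|z1|+|z2| = 8.7801 + 2.1024 = 10.8825

|z1+z2| = 10.4809 ≤ |z1|+|z2| = 10.8825 (verified)


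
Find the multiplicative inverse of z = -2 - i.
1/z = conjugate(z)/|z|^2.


|z|^2 = 4+1 = 5
1/z = (-2 + 1i)/5

1/z = -0.4000 + 0.2000i


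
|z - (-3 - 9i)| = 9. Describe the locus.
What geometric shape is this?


|z - z0| = r is a circle with center z0 and radius r.
Center = (-3, -9), radius = 9

Circle with center (-3, -9) and radius 9


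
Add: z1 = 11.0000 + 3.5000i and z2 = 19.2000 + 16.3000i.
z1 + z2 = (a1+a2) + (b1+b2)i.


Real: 11 + 19.2 = 30.2
Imag: 3.5 + 16.3 = 19.8

30.2000 + 19.8000i


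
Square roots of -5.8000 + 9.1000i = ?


|z| = sqrt(33.64+82.81) = 10.7912
sqrt((|z|+a)/2) = sqrt((10.7912+(-5.8))/2) = sqrt(2.4956) = 1.5797
sqrt((|z|-a)/2) = sqrt((10.7912-(-5.8))/2) = sqrt(8.2956) = 2.8802

±(1.5797 + 2.8802i) i.e. 1.5797 + 2.8802i and -1.5797 - 2.8802i


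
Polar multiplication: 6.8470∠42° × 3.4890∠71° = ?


r = 6.8470 * 3.4890 = 23.8892
theta = 42° + 71° = 113° = 113° (mod 360)

23.8892 cis(113°)


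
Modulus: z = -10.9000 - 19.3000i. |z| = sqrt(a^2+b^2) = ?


|z| = sqrt((-10.9)^2 + (-19.3)^2) = sqrt(118.81 + 372.49) = sqrt(491.3) = 22.1653

|z| = 22.1653


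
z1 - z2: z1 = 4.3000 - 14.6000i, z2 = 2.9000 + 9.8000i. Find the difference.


Real: 4.3 - 2.9 = 1.4
Imag: -14.6 - 9.8 = -24.4

1.4000 - 24.4000i


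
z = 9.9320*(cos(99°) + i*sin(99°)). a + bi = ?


a = 9.9320*cos(99°) = 9.9320*(-0.15643) = -1.5537
b = 9.9320*sin(99°) = 9.9320*0.98769 = 9.8097

-1.5537 + 9.8097i


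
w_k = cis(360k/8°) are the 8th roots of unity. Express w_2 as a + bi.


Angle = 360*2/8 = 90°
a = cos(90°) = 0
b = sin(90°) = 1.0000

0 + 1.0000i


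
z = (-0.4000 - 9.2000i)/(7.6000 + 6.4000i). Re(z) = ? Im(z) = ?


Multiply by conjugate: (-0.4000 - 9.2000i)(7.6000 - 6.4000i) / (7.6^2 + 6.4^2)
Numerator real = -0.4*7.6 - (9.2)*6.4 = -61.92
Numerator imag = -9.2*7.6 - (-0.4)*6.4 = -67.36
Denominator = 98.72
Re(z) = -61.92/98.72 = -0.6272
Im(z) = -67.36/98.72 = -0.6823

Re(z) = -0.6272, Im(z) = -0.6823


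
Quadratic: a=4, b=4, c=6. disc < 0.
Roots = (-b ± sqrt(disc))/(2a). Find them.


disc = 4^2 - 4*4*6 = 16 - 96 = -80
sqrt(|disc|) = sqrt(80) = 8.9443
Real part = -4/(2*4) = -0.5000
Imag part = 8.9443/(2*4) = 1.1180

-0.5000 ± 1.1180i


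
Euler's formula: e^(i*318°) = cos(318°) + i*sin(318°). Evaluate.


cos(318°) = 0.7431
sin(318°) = -0.6691

e^(i*318°) = 0.7431 - 0.6691i


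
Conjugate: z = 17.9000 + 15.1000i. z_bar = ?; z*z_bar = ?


z_bar = 17.9000 - 15.1000i
z*z_bar = 17.9^2 + 15.1^2 = 320.41 + 228.01 = 548.42

z_bar = 17.9000 - 15.1000i, z*z_bar = 548.42


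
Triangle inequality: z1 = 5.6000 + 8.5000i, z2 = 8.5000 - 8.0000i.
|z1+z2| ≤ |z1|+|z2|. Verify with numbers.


|z1| = sqrt(5.6^2 + 8.5^2) = sqrt(103.61) = 10.1789
|z2| = sqrt(8.5^2 + (-8)^2) = sqrt(136.25) = 11.6726
z1+z2 = 14.1000 + 0.5000i
|z1+z2| = sqrt(199.06) = 14.1089
|z1|+|z2| = 10.1789 + 11.6726 = 21.8515

|z1+z2| = 14.1089 ≤ |z1|+|z2| = 21.8515 (verified)


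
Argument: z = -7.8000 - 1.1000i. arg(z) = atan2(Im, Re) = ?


Re = -7.8, Im = -1.1
arg = atan2(-1.1, -7.8) = -171.9728 degrees

arg(z) = -171.9728 degrees


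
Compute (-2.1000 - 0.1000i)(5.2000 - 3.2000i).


Real = -2.1*5.2 - (-0.1)*(-3.2) = -10.92 - 0.32 = -11.24
Imag = -2.1*(-3.2) + 5.2*(-0.1) = 6.72 - (0.52) = 6.2

-11.2400 + 6.2000i


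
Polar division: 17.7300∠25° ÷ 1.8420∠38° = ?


r = 17.7300 / 1.8420 = 9.6254
theta = 25° - 38° = -13° = 347° (mod 360)

9.6254 cis(347°)


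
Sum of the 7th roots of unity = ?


The sum of all 7th roots of unity is 0.
Geometric series: (1 - w^7)/(1 - w) = (1-1)/(1-w) = 0 since w^7 = 1, w ≠ 1.
Alternatively: coefficient of z^6 in z^7 - 1 is 0.

0


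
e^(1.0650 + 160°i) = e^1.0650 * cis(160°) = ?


e^1.0650 = 2.9008
cos(160°) = -0.9397
sin(160°) = 0.342
Real = 2.9008*(-0.9397) = -2.7259
Imag = 2.9008*0.342 = 0.9921

-2.7259 + 0.9921i


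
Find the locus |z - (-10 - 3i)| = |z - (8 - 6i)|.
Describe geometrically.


Equal distances means the locus is the perpendicular bisector of z1 and z2.
Midpoint = ((-10+8)/2, (-3+(-6))/2) = (-1.0000, -4.5000)

Perpendicular bisector through (-1.0000, -4.5000)


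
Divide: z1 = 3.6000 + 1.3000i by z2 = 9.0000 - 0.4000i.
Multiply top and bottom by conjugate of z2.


Conjugate of z2 = 9.0000 + 0.4000i
Numerator: (3.6000 + 1.3000i)(9.0000 + 0.4000i) = 31.8800 + 13.1400i
Denominator: 9^2 + (-0.4)^2 = 81.16
Result = (31.8800 + 13.1400i)/81.16

0.3928 + 0.1619i


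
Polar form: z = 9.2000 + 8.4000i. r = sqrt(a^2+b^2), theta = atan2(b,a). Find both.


r = sqrt(84.64+70.56) = sqrt(155.2) = 12.4579
theta = atan2(8.4, 9.2) = 42.3974 degrees

r = 12.4579, theta = 42.3974 degrees


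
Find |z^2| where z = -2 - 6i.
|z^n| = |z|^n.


|z| = sqrt(4+36) = sqrt(40) = 6.3246
|z^2| = |z|^2 = (sqrt(40))^2 = 40

|z^2| = 40


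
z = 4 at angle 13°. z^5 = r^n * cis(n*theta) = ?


r^5 = 4^5 = 1024
n*theta = 5*13° = 65° = 65° (mod 360)
a = 1024*cos(65°) = 432.7611
b = 1024*sin(65°) = 928.0592

1024 cis(65°) = 432.7611 + 928.0592i


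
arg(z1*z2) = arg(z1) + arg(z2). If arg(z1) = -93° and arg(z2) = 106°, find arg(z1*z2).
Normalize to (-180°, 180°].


arg(z1*z2) = -93° + 106° = 13°
Normalized to (-180°, 180°]: 13°

13°


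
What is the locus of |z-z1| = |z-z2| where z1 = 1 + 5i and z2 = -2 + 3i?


Equal distances means the locus is the perpendicular bisector of z1 and z2.
Midpoint = ((1+(-2))/2, (5+3)/2) = (-0.5000, 4.0000)

Perpendicular bisector through (-0.5000, 4.0000)


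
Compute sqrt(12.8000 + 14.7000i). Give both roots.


|z| = sqrt(163.84+216.09) = 19.4918
sqrt((|z|+a)/2) = sqrt((19.4918+12.8)/2) = sqrt(16.1459) = 4.0182
sqrt((|z|-a)/2) = sqrt((19.4918-12.8)/2) = sqrt(3.3459) = 1.8292

±(4.0182 + 1.8292i) i.e. 4.0182 + 1.8292i and -4.0182 - 1.8292i


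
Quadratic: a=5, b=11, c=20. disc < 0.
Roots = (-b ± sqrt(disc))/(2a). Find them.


disc = 11^2 - 4*5*20 = 121 - 400 = -279
sqrt(|disc|) = sqrt(279) = 16.7033
Real part = -11/(2*5) = -1.1000
Imag part = 16.7033/(2*5) = 1.6703

-1.1000 ± 1.6703i


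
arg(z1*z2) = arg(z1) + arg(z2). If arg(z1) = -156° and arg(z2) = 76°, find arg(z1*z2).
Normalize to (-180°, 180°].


arg(z1*z2) = -156° + 76° = -80°
Normalized to (-180°, 180°]: -80°

-80°


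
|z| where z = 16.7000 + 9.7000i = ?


|z| = sqrt(16.7^2 + 9.7^2) = sqrt(278.89 + 94.09) = sqrt(372.98) = 19.3127

|z| = 19.3127


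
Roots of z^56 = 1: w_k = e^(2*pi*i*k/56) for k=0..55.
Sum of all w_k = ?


The sum of all 56th roots of unity is 0.
Geometric series: (1 - w^56)/(1 - w) = (1-1)/(1-w) = 0 since w^56 = 1, w ≠ 1.
Alternatively: coefficient of z^55 in z^56 - 1 is 0.

0


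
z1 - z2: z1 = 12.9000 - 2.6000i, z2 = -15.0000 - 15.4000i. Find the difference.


Real: 12.9 + 15 = 27.9
Imag: -2.6 + 15.4 = 12.8

27.9000 + 12.8000i


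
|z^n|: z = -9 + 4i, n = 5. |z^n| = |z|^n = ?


|z| = sqrt(81+16) = sqrt(97) = 9.8489
|z^5| = |z|^5 = (sqrt(97))^5 = 97^2 * sqrt(97) = 9409*sqrt(97)

|z^5| = 9409*sqrt(97) ≈ 92667.9031


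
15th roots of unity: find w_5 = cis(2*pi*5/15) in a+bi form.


Angle = 360*5/15 = 120°
a = cos(120°) = -0.5000
b = sin(120°) = 0.8660

-0.5000 + 0.8660i


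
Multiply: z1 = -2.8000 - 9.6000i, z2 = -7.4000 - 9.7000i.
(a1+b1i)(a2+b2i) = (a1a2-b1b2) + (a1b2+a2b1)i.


Real = -2.8*(-7.4) - (-9.6)*(-9.7) = 20.72 - 93.12 = -72.4
Imag = -2.8*(-9.7) - (7.4)*(-9.6) = 27.16 + 71.04 = 98.2

-72.4000 + 98.2000i


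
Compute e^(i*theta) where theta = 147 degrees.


cos(147°) = -0.8387
sin(147°) = 0.5446

e^(i*147°) = -0.8387 + 0.5446i


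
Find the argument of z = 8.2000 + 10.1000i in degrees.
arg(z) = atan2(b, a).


Re = 8.2, Im = 10.1
arg = atan2(10.1, 8.2) = 50.9275 degrees

arg(z) = 50.9275 degrees


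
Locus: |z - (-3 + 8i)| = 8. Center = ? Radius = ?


|z - z0| = r is a circle with center z0 and radius r.
Center = (-3, 8), radius = 8

Circle with center (-3, 8) and radius 8


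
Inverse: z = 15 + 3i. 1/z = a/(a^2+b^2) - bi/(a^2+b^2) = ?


|z|^2 = 225+9 = 234
1/z = (15 - 3i)/234

1/z = 0.0641 - 0.0128i


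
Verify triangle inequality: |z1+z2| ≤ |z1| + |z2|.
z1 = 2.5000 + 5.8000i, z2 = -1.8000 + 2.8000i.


|z1| = sqrt(2.5^2 + 5.8^2) = sqrt(39.89) = 6.3159
|z2| = sqrt((-1.8)^2 + 2.8^2) = sqrt(11.08) = 3.3287
z1+z2 = 0.7000 + 8.6000i
|z1+z2| = sqrt(74.45) = 8.6284
|z1|+|z2| = 6.3159 + 3.3287 = 9.6446

|z1+z2| = 8.6284 ≤ |z1|+|z2| = 9.6446 (verified)


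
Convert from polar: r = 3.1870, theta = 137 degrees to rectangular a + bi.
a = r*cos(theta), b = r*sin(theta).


a = 3.1870*cos(137°) = 3.1870*(-0.73135) = -2.3308
b = 3.1870*sin(137°) = 3.1870*0.682 = 2.1735

-2.3308 + 2.1735i


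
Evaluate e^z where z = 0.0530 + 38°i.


e^0.0530 = 1.0544
cos(38°) = 0.788
sin(38°) = 0.6157
Real = 1.0544*0.788 = 0.8309
Imag = 1.0544*0.6157 = 0.6492

0.8309 + 0.6492i


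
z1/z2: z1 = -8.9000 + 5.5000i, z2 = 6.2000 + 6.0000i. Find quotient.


Conjugate of z2 = 6.2000 - 6.0000i
Numerator: (-8.9000 + 5.5000i)(6.2000 - 6.0000i) = -22.1800 + 87.5000i
Denominator: 6.2^2 + 6^2 = 74.44
Result = (-22.1800 + 87.5000i)/74.44

-0.2980 + 1.1754i


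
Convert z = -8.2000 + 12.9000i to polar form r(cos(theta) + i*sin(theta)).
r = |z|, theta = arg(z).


r = sqrt(67.24+166.41) = sqrt(233.65) = 15.2856
theta = atan2(12.9, -8.2) = 122.4424 degrees

r = 15.2856, theta = 122.4424 degrees


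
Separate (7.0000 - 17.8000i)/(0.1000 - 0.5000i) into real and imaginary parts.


Multiply by conjugate: (7.0000 - 17.8000i)(0.1000 + 0.5000i) / (0.1^2 + (-0.5)^2)
Numerator real = 7*0.1 - (17.8)*(-0.5) = 9.6
Numerator imag = -17.8*0.1 - 7*(-0.5) = 1.72
Denominator = 0.26
Re(z) = 9.6/0.26 = 36.9231
Im(z) = 1.72/0.26 = 6.6154

Re(z) = 36.9231, Im(z) = 6.6154


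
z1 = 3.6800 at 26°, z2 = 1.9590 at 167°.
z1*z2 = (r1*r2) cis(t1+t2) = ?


r = 3.6800 * 1.9590 = 7.2091
theta = 26° + 167° = 193° = 193° (mod 360)

7.2091 cis(193°)


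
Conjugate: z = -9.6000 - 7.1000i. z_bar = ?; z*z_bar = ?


z_bar = -9.6000 + 7.1000i
z*z_bar = (-9.6)^2 + (-7.1)^2 = 92.16 + 50.41 = 142.57

z_bar = -9.6000 + 7.1000i, z*z_bar = 142.57


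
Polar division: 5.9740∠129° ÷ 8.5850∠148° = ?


r = 5.9740 / 8.5850 = 0.6959
theta = 129° - 148° = -19° = 341° (mod 360)

0.6959 cis(341°)


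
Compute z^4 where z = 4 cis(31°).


r^4 = 4^4 = 256
n*theta = 4*31° = 124° = 124° (mod 360)
a = 256*cos(124°) = -143.1534
b = 256*sin(124°) = 212.2336

256 cis(124°) = -143.1534 + 212.2336i


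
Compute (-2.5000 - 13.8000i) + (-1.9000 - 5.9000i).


Real: -2.5 - 1.9 = -4.4
Imag: -13.8 - 5.9 = -19.7

-4.4000 - 19.7000i


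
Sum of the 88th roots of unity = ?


The sum of all 88th roots of unity is 0.
Geometric series: (1 - w^88)/(1 - w) = (1-1)/(1-w) = 0 since w^88 = 1, w ≠ 1.
Alternatively: coefficient of z^87 in z^88 - 1 is 0.

0


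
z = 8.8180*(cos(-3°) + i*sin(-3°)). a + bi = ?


a = 8.8180*cos(-3°) = 8.8180*0.99863 = 8.8059
b = 8.8180*sin(-3°) = 8.8180*(-0.05234) = -0.4615

8.8059 - 0.4615i


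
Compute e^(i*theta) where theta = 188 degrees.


cos(188°) = -0.9903
sin(188°) = -0.1392

e^(i*188°) = -0.9903 - 0.1392i


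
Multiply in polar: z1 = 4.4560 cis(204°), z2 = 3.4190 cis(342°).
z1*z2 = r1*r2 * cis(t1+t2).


r = 4.4560 * 3.4190 = 15.2351
theta = 204° + 342° = 546° = 186° (mod 360)

15.2351 cis(186°)


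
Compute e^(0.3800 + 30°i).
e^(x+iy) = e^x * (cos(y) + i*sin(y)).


e^0.3800 = 1.46228
cos(30°) = 0.86603
sin(30°) = 0.5
Real = 1.46228*0.86603 = 1.2664
Imag = 1.46228*0.5 = 0.7311

1.2664 + 0.7311i


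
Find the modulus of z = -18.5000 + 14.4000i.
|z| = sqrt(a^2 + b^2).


|z| = sqrt((-18.5)^2 + 14.4^2) = sqrt(342.25 + 207.36) = sqrt(549.61) = 23.4438

|z| = 23.4438


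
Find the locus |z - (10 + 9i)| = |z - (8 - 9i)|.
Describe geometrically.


Equal distances means the locus is the perpendicular bisector of z1 and z2.
Midpoint = ((10+8)/2, (9+(-9))/2) = (9.0000, 0)

Perpendicular bisector through (9.0000, 0)


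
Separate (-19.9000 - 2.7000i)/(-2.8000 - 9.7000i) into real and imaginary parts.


Multiply by conjugate: (-19.9000 - 2.7000i)(-2.8000 + 9.7000i) / ((-2.8)^2 + (-9.7)^2)
Numerator real = -19.9*(-2.8) - (2.7)*(-9.7) = 81.91
Numerator imag = -2.7*(-2.8) - (-19.9)*(-9.7) = -185.47
Denominator = 101.93
Re(z) = 81.91/101.93 = 0.8036
Im(z) = -185.47/101.93 = -1.8196

Re(z) = 0.8036, Im(z) = -1.8196


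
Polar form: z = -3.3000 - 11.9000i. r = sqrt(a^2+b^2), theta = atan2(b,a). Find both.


r = sqrt(10.89+141.61) = sqrt(152.5) = 12.3491
theta = atan2(-11.9, -3.3) = -105.4993 degrees

r = 12.3491, theta = -105.4993 degrees


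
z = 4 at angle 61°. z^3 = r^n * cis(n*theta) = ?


r^3 = 4^3 = 64
n*theta = 3*61° = 183° = 183° (mod 360)
a = 64*cos(183°) = -63.9123
b = 64*sin(183°) = -3.3495

64 cis(183°) = -63.9123 - 3.3495i


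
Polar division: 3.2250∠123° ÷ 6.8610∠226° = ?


r = 3.2250 / 6.8610 = 0.4700
theta = 123° - 226° = -103° = 257° (mod 360)

0.4700 cis(257°)


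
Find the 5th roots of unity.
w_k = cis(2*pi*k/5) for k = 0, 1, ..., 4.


The 5th roots of unity are cis(360k/5°) for k=0..4
Angle step = 360/5 = 72°
Primitive root: cis(72°)
Primitive root = 0.3090 + 0.9511i

5 roots at angles: 0°, 72°, 144°, 216°, 288°


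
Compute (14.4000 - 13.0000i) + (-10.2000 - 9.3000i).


Real: 14.4 - 10.2 = 4.2
Imag: -13 - 9.3 = -22.3

4.2000 - 22.3000i


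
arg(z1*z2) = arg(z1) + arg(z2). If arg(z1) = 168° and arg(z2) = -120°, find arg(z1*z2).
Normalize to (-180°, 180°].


arg(z1*z2) = 168° - 120° = 48°
Normalized to (-180°, 180°]: 48°

48°


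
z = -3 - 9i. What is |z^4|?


|z| = sqrt(9+81) = sqrt(90) = 9.4868
|z^4| = |z|^4 = (sqrt(90))^4 = 90^2 = 8100

|z^4| = 8100


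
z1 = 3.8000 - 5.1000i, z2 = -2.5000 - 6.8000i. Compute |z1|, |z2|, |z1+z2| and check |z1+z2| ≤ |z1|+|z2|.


|z1| = sqrt(3.8^2 + (-5.1)^2) = sqrt(40.45) = 6.3600
|z2| = sqrt((-2.5)^2 + (-6.8)^2) = sqrt(52.49) = 7.2450
z1+z2 = 1.3000 - 11.9000i
|z1+z2| = sqrt(143.3) = 11.9708
|z1|+|z2| = 6.3600 + 7.2450 = 13.6050

|z1+z2| = 11.9708 ≤ |z1|+|z2| = 13.6050 (verified)


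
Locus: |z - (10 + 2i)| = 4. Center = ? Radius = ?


|z - z0| = r is a circle with center z0 and radius r.
Center = (10, 2), radius = 4

Circle with center (10, 2) and radius 4


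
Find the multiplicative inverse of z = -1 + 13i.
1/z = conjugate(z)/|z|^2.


|z|^2 = 1+169 = 170
1/z = (-1 - 13i)/170

1/z = -0.0059 - 0.0765i
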